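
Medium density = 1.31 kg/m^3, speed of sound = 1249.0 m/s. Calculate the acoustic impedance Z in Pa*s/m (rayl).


Given values:
  rho = 1.31 kg/m^3
  c = 1249.0 m/s
Formula: Z = rho * c
Z = 1.31 * 1249.0
Z = 1636.19

1636.19 rayl


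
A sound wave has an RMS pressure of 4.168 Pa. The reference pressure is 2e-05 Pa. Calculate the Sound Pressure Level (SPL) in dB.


Given values:
  p = 4.168 Pa
  p_ref = 2e-05 Pa
Formula: SPL = 20 * log10(p / p_ref)
Compute ratio: p / p_ref = 4.168 / 2e-05 = 208400
Compute log10: log10(208400) = 5.318898
Multiply: SPL = 20 * 5.318898 = 106.38

106.38 dB


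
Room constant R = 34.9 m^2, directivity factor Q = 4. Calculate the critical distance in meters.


Given values:
  R = 34.9 m^2, Q = 4
Formula: d_c = 0.141 * sqrt(Q * R)
Compute Q * R = 4 * 34.9 = 139.6
Compute sqrt(139.6) = 11.8152
d_c = 0.141 * 11.8152 = 1.666

1.666 m


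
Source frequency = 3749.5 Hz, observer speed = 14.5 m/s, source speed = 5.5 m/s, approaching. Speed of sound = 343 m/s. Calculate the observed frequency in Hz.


Given values:
  f_s = 3749.5 Hz, v_o = 14.5 m/s, v_s = 5.5 m/s
  Direction: approaching
Formula: f_o = f_s * (c + v_o) / (c - v_s)
Numerator: c + v_o = 343 + 14.5 = 357.5
Denominator: c - v_s = 343 - 5.5 = 337.5
f_o = 3749.5 * 357.5 / 337.5 = 3971.69

3971.69 Hz


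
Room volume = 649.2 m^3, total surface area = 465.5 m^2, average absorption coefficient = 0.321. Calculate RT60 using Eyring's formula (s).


Given values:
  V = 649.2 m^3, S = 465.5 m^2, alpha = 0.321
Formula: RT60 = 0.161 * V / (-S * ln(1 - alpha))
Compute ln(1 - 0.321) = ln(0.679) = -0.387134
Denominator: -465.5 * -0.387134 = 180.2109
Numerator: 0.161 * 649.2 = 104.5212
RT60 = 104.5212 / 180.2109 = 0.58

0.58 s


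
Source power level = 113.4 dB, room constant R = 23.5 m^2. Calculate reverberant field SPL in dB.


Given values:
  Lw = 113.4 dB, R = 23.5 m^2
Formula: SPL = Lw + 10 * log10(4 / R)
Compute 4 / R = 4 / 23.5 = 0.170213
Compute 10 * log10(0.170213) = -7.6901
SPL = 113.4 + (-7.6901) = 105.71

105.71 dB


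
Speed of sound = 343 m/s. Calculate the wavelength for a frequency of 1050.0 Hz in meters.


Given values:
  c = 343 m/s, f = 1050.0 Hz
Formula: lambda = c / f
lambda = 343 / 1050.0
lambda = 0.3267

0.3267 m


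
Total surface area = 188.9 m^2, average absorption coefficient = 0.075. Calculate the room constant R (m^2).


Given values:
  S = 188.9 m^2, alpha = 0.075
Formula: R = S * alpha / (1 - alpha)
Numerator: 188.9 * 0.075 = 14.1675
Denominator: 1 - 0.075 = 0.925
R = 14.1675 / 0.925 = 15.32

15.32 m^2


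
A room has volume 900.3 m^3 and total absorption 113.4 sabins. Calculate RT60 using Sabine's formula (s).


Given values:
  V = 900.3 m^3
  A = 113.4 sabins
Formula: RT60 = 0.161 * V / A
Numerator: 0.161 * 900.3 = 144.9483
RT60 = 144.9483 / 113.4 = 1.278

1.278 s


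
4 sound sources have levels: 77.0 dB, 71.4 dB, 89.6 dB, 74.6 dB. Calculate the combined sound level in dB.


Formula: L_total = 10 * log10( sum(10^(Li/10)) )
  Source 1: 10^(77.0/10) = 50118723.3627
  Source 2: 10^(71.4/10) = 13803842.646
  Source 3: 10^(89.6/10) = 912010839.3559
  Source 4: 10^(74.6/10) = 28840315.0313
Sum of linear values = 1004773720.3959
L_total = 10 * log10(1004773720.3959) = 90.02

90.02 dB


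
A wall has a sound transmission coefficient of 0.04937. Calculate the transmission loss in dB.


Given values:
  tau = 0.04937
Formula: TL = 10 * log10(1 / tau)
Compute 1 / tau = 1 / 0.04937 = 20.2552
Compute log10(20.2552) = 1.306537
TL = 10 * 1.306537 = 13.07

13.07 dB


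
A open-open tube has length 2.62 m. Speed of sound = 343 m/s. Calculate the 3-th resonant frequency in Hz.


Given values:
  Tube type: open-open, L = 2.62 m, c = 343 m/s, n = 3
Formula: f_n = n * c / (2 * L)
Compute 2 * L = 2 * 2.62 = 5.24
f = 3 * 343 / 5.24
f = 196.37

196.37 Hz


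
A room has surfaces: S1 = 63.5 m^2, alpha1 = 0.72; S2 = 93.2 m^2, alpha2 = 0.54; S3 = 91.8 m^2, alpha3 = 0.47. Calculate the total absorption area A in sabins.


Given surfaces:
  Surface 1: 63.5 * 0.72 = 45.72
  Surface 2: 93.2 * 0.54 = 50.328
  Surface 3: 91.8 * 0.47 = 43.146
Formula: A = sum(Si * alpha_i)
A = 45.72 + 50.328 + 43.146
A = 139.19

139.19 sabins


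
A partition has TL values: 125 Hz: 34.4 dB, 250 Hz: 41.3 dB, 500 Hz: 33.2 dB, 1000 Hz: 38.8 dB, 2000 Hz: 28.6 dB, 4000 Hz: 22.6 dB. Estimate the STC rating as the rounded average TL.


Given TL values at each frequency:
  125 Hz: 34.4 dB
  250 Hz: 41.3 dB
  500 Hz: 33.2 dB
  1000 Hz: 38.8 dB
  2000 Hz: 28.6 dB
  4000 Hz: 22.6 dB
Formula: STC ~ round(average of TL values)
Sum = 34.4 + 41.3 + 33.2 + 38.8 + 28.6 + 22.6 = 198.9
Average = 198.9 / 6 = 33.15
Rounded: 33

33


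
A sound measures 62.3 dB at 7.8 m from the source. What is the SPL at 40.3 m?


Given values:
  SPL1 = 62.3 dB, r1 = 7.8 m, r2 = 40.3 m
Formula: SPL2 = SPL1 - 20 * log10(r2 / r1)
Compute ratio: r2 / r1 = 40.3 / 7.8 = 5.1667
Compute log10: log10(5.1667) = 0.713213
Compute drop: 20 * 0.713213 = 14.2643
SPL2 = 62.3 - 14.2643 = 48.04

48.04 dB


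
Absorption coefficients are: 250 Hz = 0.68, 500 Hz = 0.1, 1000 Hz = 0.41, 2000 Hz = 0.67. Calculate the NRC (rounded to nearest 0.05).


Given values:
  a_250 = 0.68, a_500 = 0.1
  a_1000 = 0.41, a_2000 = 0.67
Formula: NRC = (a250 + a500 + a1000 + a2000) / 4
Sum = 0.68 + 0.1 + 0.41 + 0.67 = 1.86
NRC = 1.86 / 4 = 0.465
Rounded to nearest 0.05: 0.45

0.45


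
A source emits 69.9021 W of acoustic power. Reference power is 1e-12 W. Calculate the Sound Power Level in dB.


Given values:
  W = 69.9021 W
  W_ref = 1e-12 W
Formula: SWL = 10 * log10(W / W_ref)
Compute ratio: W / W_ref = 69902100000000
Compute log10: log10(69902100000000) = 13.84449
Multiply: SWL = 10 * 13.84449 = 138.44

138.44 dB


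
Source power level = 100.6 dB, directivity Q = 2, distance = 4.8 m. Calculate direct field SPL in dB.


Given values:
  Lw = 100.6 dB, Q = 2, r = 4.8 m
Formula: SPL = Lw + 10 * log10(Q / (4 * pi * r^2))
Compute 4 * pi * r^2 = 4 * pi * 4.8^2 = 289.5292
Compute Q / denom = 2 / 289.5292 = 0.00690777
Compute 10 * log10(0.00690777) = -21.6066
SPL = 100.6 + (-21.6066) = 78.99

78.99 dB


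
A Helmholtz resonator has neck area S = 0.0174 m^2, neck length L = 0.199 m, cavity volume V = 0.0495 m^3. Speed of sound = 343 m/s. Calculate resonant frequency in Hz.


Given values:
  S = 0.0174 m^2, L = 0.199 m, V = 0.0495 m^3, c = 343 m/s
Formula: f = (c / (2*pi)) * sqrt(S / (V * L))
Compute V * L = 0.0495 * 0.199 = 0.0098505
Compute S / (V * L) = 0.0174 / 0.0098505 = 1.7664
Compute sqrt(1.7664) = 1.32906
Compute c / (2*pi) = 343 / 6.283185 = 54.590148
f = 54.590148 * 1.32906 = 72.55

72.55 Hz


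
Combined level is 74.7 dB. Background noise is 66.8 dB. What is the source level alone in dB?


Given values:
  L_total = 74.7 dB, L_bg = 66.8 dB
Formula: L_source = 10 * log10(10^(L_total/10) - 10^(L_bg/10))
Convert to linear:
  10^(74.7/10) = 29512092.2667
  10^(66.8/10) = 4786300.9232
Difference: 29512092.2667 - 4786300.9232 = 24725791.3435
L_source = 10 * log10(24725791.3435) = 73.93

73.93 dB


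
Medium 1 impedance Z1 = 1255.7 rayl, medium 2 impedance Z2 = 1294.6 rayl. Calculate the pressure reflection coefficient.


Given values:
  Z1 = 1255.7 rayl, Z2 = 1294.6 rayl
Formula: R = (Z2 - Z1) / (Z2 + Z1)
Numerator: Z2 - Z1 = 1294.6 - 1255.7 = 38.9
Denominator: Z2 + Z1 = 1294.6 + 1255.7 = 2550.3
R = 38.9 / 2550.3 = 0.0153

0.0153


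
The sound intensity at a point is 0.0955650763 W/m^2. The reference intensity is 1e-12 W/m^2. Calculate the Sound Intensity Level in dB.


Given values:
  I = 0.0955650763 W/m^2
  I_ref = 1e-12 W/m^2
Formula: SIL = 10 * log10(I / I_ref)
Compute ratio: I / I_ref = 95565076300
Compute log10: log10(95565076300) = 10.980299
Multiply: SIL = 10 * 10.980299 = 109.8

109.8 dB


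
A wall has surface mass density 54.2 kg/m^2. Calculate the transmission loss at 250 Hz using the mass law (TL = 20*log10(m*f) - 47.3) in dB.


Given values:
  m = 54.2 kg/m^2, f = 250 Hz
Formula: TL = 20 * log10(m * f) - 47.3
Compute m * f = 54.2 * 250 = 13550.0
Compute log10(13550.0) = 4.131939
Compute 20 * 4.131939 = 82.6388
TL = 82.6388 - 47.3 = 35.34

35.34 dB


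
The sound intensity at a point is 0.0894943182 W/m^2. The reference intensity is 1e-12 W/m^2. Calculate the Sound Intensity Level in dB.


Given values:
  I = 0.0894943182 W/m^2
  I_ref = 1e-12 W/m^2
Formula: SIL = 10 * log10(I / I_ref)
Compute ratio: I / I_ref = 89494318200
Compute log10: log10(89494318200) = 10.951795
Multiply: SIL = 10 * 10.951795 = 109.52

109.52 dB


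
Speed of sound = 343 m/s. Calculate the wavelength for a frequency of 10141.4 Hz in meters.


Given values:
  c = 343 m/s, f = 10141.4 Hz
Formula: lambda = c / f
lambda = 343 / 10141.4
lambda = 0.0338

0.0338 m


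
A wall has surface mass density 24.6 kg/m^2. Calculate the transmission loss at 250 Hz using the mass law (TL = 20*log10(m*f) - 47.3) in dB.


Given values:
  m = 24.6 kg/m^2, f = 250 Hz
Formula: TL = 20 * log10(m * f) - 47.3
Compute m * f = 24.6 * 250 = 6150.0
Compute log10(6150.0) = 3.788875
Compute 20 * 3.788875 = 75.7775
TL = 75.7775 - 47.3 = 28.48

28.48 dB


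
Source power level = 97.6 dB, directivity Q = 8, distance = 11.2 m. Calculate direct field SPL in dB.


Given values:
  Lw = 97.6 dB, Q = 8, r = 11.2 m
Formula: SPL = Lw + 10 * log10(Q / (4 * pi * r^2))
Compute 4 * pi * r^2 = 4 * pi * 11.2^2 = 1576.3255
Compute Q / denom = 8 / 1576.3255 = 0.00507509
Compute 10 * log10(0.00507509) = -22.9456
SPL = 97.6 + (-22.9456) = 74.65

74.65 dB


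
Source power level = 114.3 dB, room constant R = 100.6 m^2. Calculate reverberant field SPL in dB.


Given values:
  Lw = 114.3 dB, R = 100.6 m^2
Formula: SPL = Lw + 10 * log10(4 / R)
Compute 4 / R = 4 / 100.6 = 0.039761
Compute 10 * log10(0.039761) = -14.0054
SPL = 114.3 + (-14.0054) = 100.29

100.29 dB


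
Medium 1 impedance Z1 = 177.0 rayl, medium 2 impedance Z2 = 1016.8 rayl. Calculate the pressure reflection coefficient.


Given values:
  Z1 = 177.0 rayl, Z2 = 1016.8 rayl
Formula: R = (Z2 - Z1) / (Z2 + Z1)
Numerator: Z2 - Z1 = 1016.8 - 177.0 = 839.8
Denominator: Z2 + Z1 = 1016.8 + 177.0 = 1193.8
R = 839.8 / 1193.8 = 0.7035

0.7035


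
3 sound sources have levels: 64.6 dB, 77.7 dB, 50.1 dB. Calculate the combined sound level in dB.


Formula: L_total = 10 * log10( sum(10^(Li/10)) )
  Source 1: 10^(64.6/10) = 2884031.5031
  Source 2: 10^(77.7/10) = 58884365.5356
  Source 3: 10^(50.1/10) = 102329.2992
Sum of linear values = 61870726.3379
L_total = 10 * log10(61870726.3379) = 77.91

77.91 dB


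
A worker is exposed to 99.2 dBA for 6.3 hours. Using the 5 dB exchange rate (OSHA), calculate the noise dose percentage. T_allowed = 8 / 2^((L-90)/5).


Given values:
  L = 99.2 dBA, T = 6.3 hours
Formula: T_allowed = 8 / 2^((L - 90) / 5)
Compute exponent: (99.2 - 90) / 5 = 1.84
Compute 2^(1.84) = 3.5801
T_allowed = 8 / 3.5801 = 2.234574 hours
Dose = (T / T_allowed) * 100
Dose = (6.3 / 2.234574) * 100 = 281.93

281.93 %


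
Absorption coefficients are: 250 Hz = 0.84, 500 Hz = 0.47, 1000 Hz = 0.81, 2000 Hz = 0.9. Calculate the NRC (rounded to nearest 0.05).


Given values:
  a_250 = 0.84, a_500 = 0.47
  a_1000 = 0.81, a_2000 = 0.9
Formula: NRC = (a250 + a500 + a1000 + a2000) / 4
Sum = 0.84 + 0.47 + 0.81 + 0.9 = 3.02
NRC = 3.02 / 4 = 0.755
Rounded to nearest 0.05: 0.75

0.75


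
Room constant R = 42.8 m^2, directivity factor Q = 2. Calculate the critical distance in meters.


Given values:
  R = 42.8 m^2, Q = 2
Formula: d_c = 0.141 * sqrt(Q * R)
Compute Q * R = 2 * 42.8 = 85.6
Compute sqrt(85.6) = 9.252
d_c = 0.141 * 9.252 = 1.305

1.305 m


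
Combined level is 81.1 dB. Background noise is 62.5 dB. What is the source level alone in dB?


Given values:
  L_total = 81.1 dB, L_bg = 62.5 dB
Formula: L_source = 10 * log10(10^(L_total/10) - 10^(L_bg/10))
Convert to linear:
  10^(81.1/10) = 128824955.1693
  10^(62.5/10) = 1778279.41
Difference: 128824955.1693 - 1778279.41 = 127046675.7593
L_source = 10 * log10(127046675.7593) = 81.04

81.04 dB


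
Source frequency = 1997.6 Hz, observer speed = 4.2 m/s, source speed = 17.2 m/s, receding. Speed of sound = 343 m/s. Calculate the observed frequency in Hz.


Given values:
  f_s = 1997.6 Hz, v_o = 4.2 m/s, v_s = 17.2 m/s
  Direction: receding
Formula: f_o = f_s * (c - v_o) / (c + v_s)
Numerator: c - v_o = 343 - 4.2 = 338.8
Denominator: c + v_s = 343 + 17.2 = 360.2
f_o = 1997.6 * 338.8 / 360.2 = 1878.92

1878.92 Hz


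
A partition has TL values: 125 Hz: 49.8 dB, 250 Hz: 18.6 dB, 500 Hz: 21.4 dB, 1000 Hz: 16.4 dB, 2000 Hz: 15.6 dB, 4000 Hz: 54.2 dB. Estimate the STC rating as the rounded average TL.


Given TL values at each frequency:
  125 Hz: 49.8 dB
  250 Hz: 18.6 dB
  500 Hz: 21.4 dB
  1000 Hz: 16.4 dB
  2000 Hz: 15.6 dB
  4000 Hz: 54.2 dB
Formula: STC ~ round(average of TL values)
Sum = 49.8 + 18.6 + 21.4 + 16.4 + 15.6 + 54.2 = 176.0
Average = 176.0 / 6 = 29.33
Rounded: 29

29


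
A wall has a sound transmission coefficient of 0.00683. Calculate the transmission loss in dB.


Given values:
  tau = 0.00683
Formula: TL = 10 * log10(1 / tau)
Compute 1 / tau = 1 / 0.00683 = 146.4129
Compute log10(146.4129) = 2.165579
TL = 10 * 2.165579 = 21.66

21.66 dB


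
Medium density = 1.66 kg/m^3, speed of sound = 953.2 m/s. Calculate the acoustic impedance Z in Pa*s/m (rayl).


Given values:
  rho = 1.66 kg/m^3
  c = 953.2 m/s
Formula: Z = rho * c
Z = 1.66 * 953.2
Z = 1582.31

1582.31 rayl


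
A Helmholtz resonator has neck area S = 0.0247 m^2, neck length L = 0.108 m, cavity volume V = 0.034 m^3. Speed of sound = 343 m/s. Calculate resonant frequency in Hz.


Given values:
  S = 0.0247 m^2, L = 0.108 m, V = 0.034 m^3, c = 343 m/s
Formula: f = (c / (2*pi)) * sqrt(S / (V * L))
Compute V * L = 0.034 * 0.108 = 0.003672
Compute S / (V * L) = 0.0247 / 0.003672 = 6.7266
Compute sqrt(6.7266) = 2.593569
Compute c / (2*pi) = 343 / 6.283185 = 54.590148
f = 54.590148 * 2.593569 = 141.58

141.58 Hz


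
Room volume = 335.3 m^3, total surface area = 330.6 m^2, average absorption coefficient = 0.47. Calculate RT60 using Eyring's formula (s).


Given values:
  V = 335.3 m^3, S = 330.6 m^2, alpha = 0.47
Formula: RT60 = 0.161 * V / (-S * ln(1 - alpha))
Compute ln(1 - 0.47) = ln(0.53) = -0.634878
Denominator: -330.6 * -0.634878 = 209.8907
Numerator: 0.161 * 335.3 = 53.9833
RT60 = 53.9833 / 209.8907 = 0.257

0.257 s


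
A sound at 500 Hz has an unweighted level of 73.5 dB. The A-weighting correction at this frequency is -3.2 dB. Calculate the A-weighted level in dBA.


Given values:
  SPL = 73.5 dB
  A-weighting at 500 Hz = -3.2 dB
Formula: L_A = SPL + A_weight
L_A = 73.5 + (-3.2)
L_A = 70.3

70.3 dBA


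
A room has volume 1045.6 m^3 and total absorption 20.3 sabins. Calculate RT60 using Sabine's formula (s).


Given values:
  V = 1045.6 m^3
  A = 20.3 sabins
Formula: RT60 = 0.161 * V / A
Numerator: 0.161 * 1045.6 = 168.3416
RT60 = 168.3416 / 20.3 = 8.293

8.293 s


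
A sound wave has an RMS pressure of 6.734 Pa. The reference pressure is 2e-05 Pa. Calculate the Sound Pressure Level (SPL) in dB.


Given values:
  p = 6.734 Pa
  p_ref = 2e-05 Pa
Formula: SPL = 20 * log10(p / p_ref)
Compute ratio: p / p_ref = 6.734 / 2e-05 = 336700
Compute log10: log10(336700) = 5.527243
Multiply: SPL = 20 * 5.527243 = 110.54

110.54 dB


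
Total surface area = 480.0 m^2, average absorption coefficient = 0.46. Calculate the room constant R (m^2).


Given values:
  S = 480.0 m^2, alpha = 0.46
Formula: R = S * alpha / (1 - alpha)
Numerator: 480.0 * 0.46 = 220.8
Denominator: 1 - 0.46 = 0.54
R = 220.8 / 0.54 = 408.89

408.89 m^2


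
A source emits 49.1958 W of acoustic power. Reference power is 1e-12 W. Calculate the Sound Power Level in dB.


Given values:
  W = 49.1958 W
  W_ref = 1e-12 W
Formula: SWL = 10 * log10(W / W_ref)
Compute ratio: W / W_ref = 49195800000000
Compute log10: log10(49195800000000) = 13.691928
Multiply: SWL = 10 * 13.691928 = 136.92

136.92 dB


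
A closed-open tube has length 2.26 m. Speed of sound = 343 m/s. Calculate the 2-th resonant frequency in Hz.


Given values:
  Tube type: closed-open, L = 2.26 m, c = 343 m/s, n = 2
Formula: f_n = (2n - 1) * c / (4 * L)
Compute 2n - 1 = 2*2 - 1 = 3
Compute 4 * L = 4 * 2.26 = 9.04
f = 3 * 343 / 9.04
f = 113.83

113.83 Hz


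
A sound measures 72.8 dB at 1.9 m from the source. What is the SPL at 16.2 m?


Given values:
  SPL1 = 72.8 dB, r1 = 1.9 m, r2 = 16.2 m
Formula: SPL2 = SPL1 - 20 * log10(r2 / r1)
Compute ratio: r2 / r1 = 16.2 / 1.9 = 8.5263
Compute log10: log10(8.5263) = 0.930761
Compute drop: 20 * 0.930761 = 18.6152
SPL2 = 72.8 - 18.6152 = 54.18

54.18 dB


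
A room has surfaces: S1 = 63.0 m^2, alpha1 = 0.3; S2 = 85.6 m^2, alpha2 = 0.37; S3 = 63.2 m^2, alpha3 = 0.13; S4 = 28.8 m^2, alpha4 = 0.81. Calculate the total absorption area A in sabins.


Given surfaces:
  Surface 1: 63.0 * 0.3 = 18.9
  Surface 2: 85.6 * 0.37 = 31.672
  Surface 3: 63.2 * 0.13 = 8.216
  Surface 4: 28.8 * 0.81 = 23.328
Formula: A = sum(Si * alpha_i)
A = 18.9 + 31.672 + 8.216 + 23.328
A = 82.12

82.12 sabins


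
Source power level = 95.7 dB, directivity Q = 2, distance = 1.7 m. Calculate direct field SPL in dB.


Given values:
  Lw = 95.7 dB, Q = 2, r = 1.7 m
Formula: SPL = Lw + 10 * log10(Q / (4 * pi * r^2))
Compute 4 * pi * r^2 = 4 * pi * 1.7^2 = 36.3168
Compute Q / denom = 2 / 36.3168 = 0.05507093
Compute 10 * log10(0.05507093) = -12.5908
SPL = 95.7 + (-12.5908) = 83.11

83.11 dB


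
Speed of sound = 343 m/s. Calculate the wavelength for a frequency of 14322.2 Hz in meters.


Given values:
  c = 343 m/s, f = 14322.2 Hz
Formula: lambda = c / f
lambda = 343 / 14322.2
lambda = 0.0239

0.0239 m


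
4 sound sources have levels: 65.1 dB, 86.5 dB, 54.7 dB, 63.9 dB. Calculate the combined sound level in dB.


Formula: L_total = 10 * log10( sum(10^(Li/10)) )
  Source 1: 10^(65.1/10) = 3235936.5693
  Source 2: 10^(86.5/10) = 446683592.151
  Source 3: 10^(54.7/10) = 295120.9227
  Source 4: 10^(63.9/10) = 2454708.9157
Sum of linear values = 452669358.5587
L_total = 10 * log10(452669358.5587) = 86.56

86.56 dB


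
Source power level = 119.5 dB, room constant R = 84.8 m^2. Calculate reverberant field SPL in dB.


Given values:
  Lw = 119.5 dB, R = 84.8 m^2
Formula: SPL = Lw + 10 * log10(4 / R)
Compute 4 / R = 4 / 84.8 = 0.04717
Compute 10 * log10(0.04717) = -13.2633
SPL = 119.5 + (-13.2633) = 106.24

106.24 dB


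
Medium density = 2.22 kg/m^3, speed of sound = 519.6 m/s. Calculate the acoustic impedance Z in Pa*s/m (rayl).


Given values:
  rho = 2.22 kg/m^3
  c = 519.6 m/s
Formula: Z = rho * c
Z = 2.22 * 519.6
Z = 1153.51

1153.51 rayl


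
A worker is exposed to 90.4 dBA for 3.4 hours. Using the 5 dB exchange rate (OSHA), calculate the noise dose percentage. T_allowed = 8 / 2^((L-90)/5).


Given values:
  L = 90.4 dBA, T = 3.4 hours
Formula: T_allowed = 8 / 2^((L - 90) / 5)
Compute exponent: (90.4 - 90) / 5 = 0.08
Compute 2^(0.08) = 1.057018
T_allowed = 8 / 1.057018 = 7.568461 hours
Dose = (T / T_allowed) * 100
Dose = (3.4 / 7.568461) * 100 = 44.92

44.92 %


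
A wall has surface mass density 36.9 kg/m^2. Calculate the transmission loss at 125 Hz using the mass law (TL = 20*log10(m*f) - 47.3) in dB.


Given values:
  m = 36.9 kg/m^2, f = 125 Hz
Formula: TL = 20 * log10(m * f) - 47.3
Compute m * f = 36.9 * 125 = 4612.5
Compute log10(4612.5) = 3.663936
Compute 20 * 3.663936 = 73.2787
TL = 73.2787 - 47.3 = 25.98

25.98 dB


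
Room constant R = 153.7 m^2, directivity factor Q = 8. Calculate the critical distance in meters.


Given values:
  R = 153.7 m^2, Q = 8
Formula: d_c = 0.141 * sqrt(Q * R)
Compute Q * R = 8 * 153.7 = 1229.6
Compute sqrt(1229.6) = 35.0657
d_c = 0.141 * 35.0657 = 4.944

4.944 m


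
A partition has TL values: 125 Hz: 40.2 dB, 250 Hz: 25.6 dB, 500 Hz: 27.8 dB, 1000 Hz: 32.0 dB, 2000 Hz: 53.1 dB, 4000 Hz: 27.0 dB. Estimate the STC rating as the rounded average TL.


Given TL values at each frequency:
  125 Hz: 40.2 dB
  250 Hz: 25.6 dB
  500 Hz: 27.8 dB
  1000 Hz: 32.0 dB
  2000 Hz: 53.1 dB
  4000 Hz: 27.0 dB
Formula: STC ~ round(average of TL values)
Sum = 40.2 + 25.6 + 27.8 + 32.0 + 53.1 + 27.0 = 205.7
Average = 205.7 / 6 = 34.28
Rounded: 34

34


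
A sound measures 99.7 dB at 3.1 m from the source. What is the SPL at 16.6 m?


Given values:
  SPL1 = 99.7 dB, r1 = 3.1 m, r2 = 16.6 m
Formula: SPL2 = SPL1 - 20 * log10(r2 / r1)
Compute ratio: r2 / r1 = 16.6 / 3.1 = 5.3548
Compute log10: log10(5.3548) = 0.728743
Compute drop: 20 * 0.728743 = 14.5749
SPL2 = 99.7 - 14.5749 = 85.13

85.13 dB


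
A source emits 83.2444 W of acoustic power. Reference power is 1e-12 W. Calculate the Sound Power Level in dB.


Given values:
  W = 83.2444 W
  W_ref = 1e-12 W
Formula: SWL = 10 * log10(W / W_ref)
Compute ratio: W / W_ref = 83244400000000
Compute log10: log10(83244400000000) = 13.920355
Multiply: SWL = 10 * 13.920355 = 139.2

139.2 dB


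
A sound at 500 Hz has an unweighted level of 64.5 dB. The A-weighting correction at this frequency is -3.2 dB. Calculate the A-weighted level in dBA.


Given values:
  SPL = 64.5 dB
  A-weighting at 500 Hz = -3.2 dB
Formula: L_A = SPL + A_weight
L_A = 64.5 + (-3.2)
L_A = 61.3

61.3 dBA


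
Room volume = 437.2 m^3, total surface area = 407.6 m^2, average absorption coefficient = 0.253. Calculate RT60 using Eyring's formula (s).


Given values:
  V = 437.2 m^3, S = 407.6 m^2, alpha = 0.253
Formula: RT60 = 0.161 * V / (-S * ln(1 - alpha))
Compute ln(1 - 0.253) = ln(0.747) = -0.29169
Denominator: -407.6 * -0.29169 = 118.8928
Numerator: 0.161 * 437.2 = 70.3892
RT60 = 70.3892 / 118.8928 = 0.592

0.592 s


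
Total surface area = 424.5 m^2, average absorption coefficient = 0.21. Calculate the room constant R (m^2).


Given values:
  S = 424.5 m^2, alpha = 0.21
Formula: R = S * alpha / (1 - alpha)
Numerator: 424.5 * 0.21 = 89.145
Denominator: 1 - 0.21 = 0.79
R = 89.145 / 0.79 = 112.84

112.84 m^2


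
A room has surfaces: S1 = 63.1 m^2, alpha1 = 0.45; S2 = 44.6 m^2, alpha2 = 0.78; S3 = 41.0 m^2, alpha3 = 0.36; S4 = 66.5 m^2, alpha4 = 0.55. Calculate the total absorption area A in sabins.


Given surfaces:
  Surface 1: 63.1 * 0.45 = 28.395
  Surface 2: 44.6 * 0.78 = 34.788
  Surface 3: 41.0 * 0.36 = 14.76
  Surface 4: 66.5 * 0.55 = 36.575
Formula: A = sum(Si * alpha_i)
A = 28.395 + 34.788 + 14.76 + 36.575
A = 114.52

114.52 sabins


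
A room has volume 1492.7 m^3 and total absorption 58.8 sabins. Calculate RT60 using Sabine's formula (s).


Given values:
  V = 1492.7 m^3
  A = 58.8 sabins
Formula: RT60 = 0.161 * V / A
Numerator: 0.161 * 1492.7 = 240.3247
RT60 = 240.3247 / 58.8 = 4.087

4.087 s


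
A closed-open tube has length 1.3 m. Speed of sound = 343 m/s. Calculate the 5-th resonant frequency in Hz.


Given values:
  Tube type: closed-open, L = 1.3 m, c = 343 m/s, n = 5
Formula: f_n = (2n - 1) * c / (4 * L)
Compute 2n - 1 = 2*5 - 1 = 9
Compute 4 * L = 4 * 1.3 = 5.2
f = 9 * 343 / 5.2
f = 593.65

593.65 Hz


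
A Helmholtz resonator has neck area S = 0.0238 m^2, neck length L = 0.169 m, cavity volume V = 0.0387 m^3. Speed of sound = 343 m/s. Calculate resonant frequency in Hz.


Given values:
  S = 0.0238 m^2, L = 0.169 m, V = 0.0387 m^3, c = 343 m/s
Formula: f = (c / (2*pi)) * sqrt(S / (V * L))
Compute V * L = 0.0387 * 0.169 = 0.0065403
Compute S / (V * L) = 0.0238 / 0.0065403 = 3.639
Compute sqrt(3.639) = 1.907616
Compute c / (2*pi) = 343 / 6.283185 = 54.590148
f = 54.590148 * 1.907616 = 104.14

104.14 Hz


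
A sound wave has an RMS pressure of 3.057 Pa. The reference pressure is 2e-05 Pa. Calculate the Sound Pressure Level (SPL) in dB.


Given values:
  p = 3.057 Pa
  p_ref = 2e-05 Pa
Formula: SPL = 20 * log10(p / p_ref)
Compute ratio: p / p_ref = 3.057 / 2e-05 = 152850
Compute log10: log10(152850) = 5.184265
Multiply: SPL = 20 * 5.184265 = 103.69

103.69 dB


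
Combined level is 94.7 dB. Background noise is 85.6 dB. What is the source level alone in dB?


Given values:
  L_total = 94.7 dB, L_bg = 85.6 dB
Formula: L_source = 10 * log10(10^(L_total/10) - 10^(L_bg/10))
Convert to linear:
  10^(94.7/10) = 2951209226.6664
  10^(85.6/10) = 363078054.7701
Difference: 2951209226.6664 - 363078054.7701 = 2588131171.8963
L_source = 10 * log10(2588131171.8963) = 94.13

94.13 dB


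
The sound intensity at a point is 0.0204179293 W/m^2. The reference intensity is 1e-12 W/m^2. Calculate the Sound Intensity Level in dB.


Given values:
  I = 0.0204179293 W/m^2
  I_ref = 1e-12 W/m^2
Formula: SIL = 10 * log10(I / I_ref)
Compute ratio: I / I_ref = 20417929300
Compute log10: log10(20417929300) = 10.310012
Multiply: SIL = 10 * 10.310012 = 103.1

103.1 dB


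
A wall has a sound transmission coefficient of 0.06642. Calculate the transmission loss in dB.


Given values:
  tau = 0.06642
Formula: TL = 10 * log10(1 / tau)
Compute 1 / tau = 1 / 0.06642 = 15.0557
Compute log10(15.0557) = 1.177701
TL = 10 * 1.177701 = 11.78

11.78 dB


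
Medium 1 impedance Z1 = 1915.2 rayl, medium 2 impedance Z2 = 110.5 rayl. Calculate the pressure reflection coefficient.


Given values:
  Z1 = 1915.2 rayl, Z2 = 110.5 rayl
Formula: R = (Z2 - Z1) / (Z2 + Z1)
Numerator: Z2 - Z1 = 110.5 - 1915.2 = -1804.7
Denominator: Z2 + Z1 = 110.5 + 1915.2 = 2025.7
R = -1804.7 / 2025.7 = -0.8909

-0.8909


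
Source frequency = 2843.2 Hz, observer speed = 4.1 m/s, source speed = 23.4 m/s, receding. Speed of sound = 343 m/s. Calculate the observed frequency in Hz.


Given values:
  f_s = 2843.2 Hz, v_o = 4.1 m/s, v_s = 23.4 m/s
  Direction: receding
Formula: f_o = f_s * (c - v_o) / (c + v_s)
Numerator: c - v_o = 343 - 4.1 = 338.9
Denominator: c + v_s = 343 + 23.4 = 366.4
f_o = 2843.2 * 338.9 / 366.4 = 2629.8

2629.8 Hz


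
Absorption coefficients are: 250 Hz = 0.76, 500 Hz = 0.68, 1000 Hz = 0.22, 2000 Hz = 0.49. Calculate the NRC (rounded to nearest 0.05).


Given values:
  a_250 = 0.76, a_500 = 0.68
  a_1000 = 0.22, a_2000 = 0.49
Formula: NRC = (a250 + a500 + a1000 + a2000) / 4
Sum = 0.76 + 0.68 + 0.22 + 0.49 = 2.15
NRC = 2.15 / 4 = 0.5375
Rounded to nearest 0.05: 0.55

0.55


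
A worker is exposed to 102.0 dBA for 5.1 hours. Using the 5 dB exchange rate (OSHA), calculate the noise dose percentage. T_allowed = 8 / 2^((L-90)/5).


Given values:
  L = 102.0 dBA, T = 5.1 hours
Formula: T_allowed = 8 / 2^((L - 90) / 5)
Compute exponent: (102.0 - 90) / 5 = 2.4
Compute 2^(2.4) = 5.278032
T_allowed = 8 / 5.278032 = 1.515716 hours
Dose = (T / T_allowed) * 100
Dose = (5.1 / 1.515716) * 100 = 336.47

336.47 %


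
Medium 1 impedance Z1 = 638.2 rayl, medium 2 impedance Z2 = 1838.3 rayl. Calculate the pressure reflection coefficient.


Given values:
  Z1 = 638.2 rayl, Z2 = 1838.3 rayl
Formula: R = (Z2 - Z1) / (Z2 + Z1)
Numerator: Z2 - Z1 = 1838.3 - 638.2 = 1200.1
Denominator: Z2 + Z1 = 1838.3 + 638.2 = 2476.5
R = 1200.1 / 2476.5 = 0.4846

0.4846


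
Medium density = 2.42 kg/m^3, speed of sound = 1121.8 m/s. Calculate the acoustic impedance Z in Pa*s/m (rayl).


Given values:
  rho = 2.42 kg/m^3
  c = 1121.8 m/s
Formula: Z = rho * c
Z = 2.42 * 1121.8
Z = 2714.76

2714.76 rayl


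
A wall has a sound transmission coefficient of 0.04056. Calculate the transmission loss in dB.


Given values:
  tau = 0.04056
Formula: TL = 10 * log10(1 / tau)
Compute 1 / tau = 1 / 0.04056 = 24.6548
Compute log10(24.6548) = 1.391901
TL = 10 * 1.391901 = 13.92

13.92 dB


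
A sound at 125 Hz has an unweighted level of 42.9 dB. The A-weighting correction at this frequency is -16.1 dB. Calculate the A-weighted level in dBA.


Given values:
  SPL = 42.9 dB
  A-weighting at 125 Hz = -16.1 dB
Formula: L_A = SPL + A_weight
L_A = 42.9 + (-16.1)
L_A = 26.8

26.8 dBA


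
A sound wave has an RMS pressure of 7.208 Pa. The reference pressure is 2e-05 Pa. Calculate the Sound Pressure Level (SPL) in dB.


Given values:
  p = 7.208 Pa
  p_ref = 2e-05 Pa
Formula: SPL = 20 * log10(p / p_ref)
Compute ratio: p / p_ref = 7.208 / 2e-05 = 360400
Compute log10: log10(360400) = 5.556785
Multiply: SPL = 20 * 5.556785 = 111.14

111.14 dB


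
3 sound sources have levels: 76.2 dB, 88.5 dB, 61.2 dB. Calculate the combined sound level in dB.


Formula: L_total = 10 * log10( sum(10^(Li/10)) )
  Source 1: 10^(76.2/10) = 41686938.347
  Source 2: 10^(88.5/10) = 707945784.3841
  Source 3: 10^(61.2/10) = 1318256.7386
Sum of linear values = 750950979.4697
L_total = 10 * log10(750950979.4697) = 88.76

88.76 dB


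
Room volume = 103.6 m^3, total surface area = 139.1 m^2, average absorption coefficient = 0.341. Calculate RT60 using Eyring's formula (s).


Given values:
  V = 103.6 m^3, S = 139.1 m^2, alpha = 0.341
Formula: RT60 = 0.161 * V / (-S * ln(1 - alpha))
Compute ln(1 - 0.341) = ln(0.659) = -0.417032
Denominator: -139.1 * -0.417032 = 58.0092
Numerator: 0.161 * 103.6 = 16.6796
RT60 = 16.6796 / 58.0092 = 0.288

0.288 s


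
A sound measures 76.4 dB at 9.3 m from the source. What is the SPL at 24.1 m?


Given values:
  SPL1 = 76.4 dB, r1 = 9.3 m, r2 = 24.1 m
Formula: SPL2 = SPL1 - 20 * log10(r2 / r1)
Compute ratio: r2 / r1 = 24.1 / 9.3 = 2.5914
Compute log10: log10(2.5914) = 0.413534
Compute drop: 20 * 0.413534 = 8.2707
SPL2 = 76.4 - 8.2707 = 68.13

68.13 dB


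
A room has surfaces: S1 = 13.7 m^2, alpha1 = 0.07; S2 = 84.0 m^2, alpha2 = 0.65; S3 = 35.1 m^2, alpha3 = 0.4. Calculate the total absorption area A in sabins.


Given surfaces:
  Surface 1: 13.7 * 0.07 = 0.959
  Surface 2: 84.0 * 0.65 = 54.6
  Surface 3: 35.1 * 0.4 = 14.04
Formula: A = sum(Si * alpha_i)
A = 0.959 + 54.6 + 14.04
A = 69.6

69.6 sabins


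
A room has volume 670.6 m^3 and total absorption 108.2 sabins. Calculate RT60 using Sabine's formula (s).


Given values:
  V = 670.6 m^3
  A = 108.2 sabins
Formula: RT60 = 0.161 * V / A
Numerator: 0.161 * 670.6 = 107.9666
RT60 = 107.9666 / 108.2 = 0.998

0.998 s


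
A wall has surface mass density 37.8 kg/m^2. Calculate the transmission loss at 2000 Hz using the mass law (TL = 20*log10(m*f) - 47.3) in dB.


Given values:
  m = 37.8 kg/m^2, f = 2000 Hz
Formula: TL = 20 * log10(m * f) - 47.3
Compute m * f = 37.8 * 2000 = 75600.0
Compute log10(75600.0) = 4.878522
Compute 20 * 4.878522 = 97.5704
TL = 97.5704 - 47.3 = 50.27

50.27 dB


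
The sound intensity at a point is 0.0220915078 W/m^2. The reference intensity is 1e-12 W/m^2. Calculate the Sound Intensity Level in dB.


Given values:
  I = 0.0220915078 W/m^2
  I_ref = 1e-12 W/m^2
Formula: SIL = 10 * log10(I / I_ref)
Compute ratio: I / I_ref = 22091507800
Compute log10: log10(22091507800) = 10.344225
Multiply: SIL = 10 * 10.344225 = 103.44

103.44 dB


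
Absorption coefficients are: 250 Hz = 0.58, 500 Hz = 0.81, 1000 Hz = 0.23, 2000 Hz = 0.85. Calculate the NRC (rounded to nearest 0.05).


Given values:
  a_250 = 0.58, a_500 = 0.81
  a_1000 = 0.23, a_2000 = 0.85
Formula: NRC = (a250 + a500 + a1000 + a2000) / 4
Sum = 0.58 + 0.81 + 0.23 + 0.85 = 2.47
NRC = 2.47 / 4 = 0.6175
Rounded to nearest 0.05: 0.6

0.6


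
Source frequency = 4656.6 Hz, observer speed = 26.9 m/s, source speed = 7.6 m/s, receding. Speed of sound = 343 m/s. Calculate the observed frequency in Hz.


Given values:
  f_s = 4656.6 Hz, v_o = 26.9 m/s, v_s = 7.6 m/s
  Direction: receding
Formula: f_o = f_s * (c - v_o) / (c + v_s)
Numerator: c - v_o = 343 - 26.9 = 316.1
Denominator: c + v_s = 343 + 7.6 = 350.6
f_o = 4656.6 * 316.1 / 350.6 = 4198.38

4198.38 Hz


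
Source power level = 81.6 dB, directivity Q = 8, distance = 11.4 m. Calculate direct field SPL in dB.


Given values:
  Lw = 81.6 dB, Q = 8, r = 11.4 m
Formula: SPL = Lw + 10 * log10(Q / (4 * pi * r^2))
Compute 4 * pi * r^2 = 4 * pi * 11.4^2 = 1633.1255
Compute Q / denom = 8 / 1633.1255 = 0.00489858
Compute 10 * log10(0.00489858) = -23.0993
SPL = 81.6 + (-23.0993) = 58.5

58.5 dB


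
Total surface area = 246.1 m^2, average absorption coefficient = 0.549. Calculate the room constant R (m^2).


Given values:
  S = 246.1 m^2, alpha = 0.549
Formula: R = S * alpha / (1 - alpha)
Numerator: 246.1 * 0.549 = 135.1089
Denominator: 1 - 0.549 = 0.451
R = 135.1089 / 0.451 = 299.58

299.58 m^2


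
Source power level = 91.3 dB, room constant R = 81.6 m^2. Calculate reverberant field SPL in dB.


Given values:
  Lw = 91.3 dB, R = 81.6 m^2
Formula: SPL = Lw + 10 * log10(4 / R)
Compute 4 / R = 4 / 81.6 = 0.04902
Compute 10 * log10(0.04902) = -13.0963
SPL = 91.3 + (-13.0963) = 78.2

78.2 dB


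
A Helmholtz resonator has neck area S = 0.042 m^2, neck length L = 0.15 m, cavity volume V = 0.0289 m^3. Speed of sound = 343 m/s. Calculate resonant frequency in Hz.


Given values:
  S = 0.042 m^2, L = 0.15 m, V = 0.0289 m^3, c = 343 m/s
Formula: f = (c / (2*pi)) * sqrt(S / (V * L))
Compute V * L = 0.0289 * 0.15 = 0.004335
Compute S / (V * L) = 0.042 / 0.004335 = 9.6886
Compute sqrt(9.6886) = 3.112652
Compute c / (2*pi) = 343 / 6.283185 = 54.590148
f = 54.590148 * 3.112652 = 169.92

169.92 Hz


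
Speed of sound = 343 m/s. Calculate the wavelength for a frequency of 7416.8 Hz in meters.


Given values:
  c = 343 m/s, f = 7416.8 Hz
Formula: lambda = c / f
lambda = 343 / 7416.8
lambda = 0.0462

0.0462 m


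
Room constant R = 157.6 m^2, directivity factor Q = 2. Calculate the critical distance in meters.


Given values:
  R = 157.6 m^2, Q = 2
Formula: d_c = 0.141 * sqrt(Q * R)
Compute Q * R = 2 * 157.6 = 315.2
Compute sqrt(315.2) = 17.7539
d_c = 0.141 * 17.7539 = 2.503

2.503 m


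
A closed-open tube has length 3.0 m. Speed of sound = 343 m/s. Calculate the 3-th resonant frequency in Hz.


Given values:
  Tube type: closed-open, L = 3.0 m, c = 343 m/s, n = 3
Formula: f_n = (2n - 1) * c / (4 * L)
Compute 2n - 1 = 2*3 - 1 = 5
Compute 4 * L = 4 * 3.0 = 12.0
f = 5 * 343 / 12.0
f = 142.92

142.92 Hz


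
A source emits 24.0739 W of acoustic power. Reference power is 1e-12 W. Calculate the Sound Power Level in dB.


Given values:
  W = 24.0739 W
  W_ref = 1e-12 W
Formula: SWL = 10 * log10(W / W_ref)
Compute ratio: W / W_ref = 24073900000000
Compute log10: log10(24073900000000) = 13.381546
Multiply: SWL = 10 * 13.381546 = 133.82

133.82 dB


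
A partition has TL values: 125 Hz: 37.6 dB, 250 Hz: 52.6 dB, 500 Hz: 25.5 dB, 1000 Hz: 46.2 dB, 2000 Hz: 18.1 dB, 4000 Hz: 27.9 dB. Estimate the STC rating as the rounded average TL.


Given TL values at each frequency:
  125 Hz: 37.6 dB
  250 Hz: 52.6 dB
  500 Hz: 25.5 dB
  1000 Hz: 46.2 dB
  2000 Hz: 18.1 dB
  4000 Hz: 27.9 dB
Formula: STC ~ round(average of TL values)
Sum = 37.6 + 52.6 + 25.5 + 46.2 + 18.1 + 27.9 = 207.9
Average = 207.9 / 6 = 34.65
Rounded: 35

35


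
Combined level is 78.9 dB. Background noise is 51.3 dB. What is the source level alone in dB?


Given values:
  L_total = 78.9 dB, L_bg = 51.3 dB
Formula: L_source = 10 * log10(10^(L_total/10) - 10^(L_bg/10))
Convert to linear:
  10^(78.9/10) = 77624711.6629
  10^(51.3/10) = 134896.2883
Difference: 77624711.6629 - 134896.2883 = 77489815.3746
L_source = 10 * log10(77489815.3746) = 78.89

78.89 dB


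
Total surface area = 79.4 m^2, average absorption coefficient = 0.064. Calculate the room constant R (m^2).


Given values:
  S = 79.4 m^2, alpha = 0.064
Formula: R = S * alpha / (1 - alpha)
Numerator: 79.4 * 0.064 = 5.0816
Denominator: 1 - 0.064 = 0.936
R = 5.0816 / 0.936 = 5.43

5.43 m^2


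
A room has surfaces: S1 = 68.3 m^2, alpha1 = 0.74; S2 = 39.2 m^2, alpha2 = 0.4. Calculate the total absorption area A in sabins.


Given surfaces:
  Surface 1: 68.3 * 0.74 = 50.542
  Surface 2: 39.2 * 0.4 = 15.68
Formula: A = sum(Si * alpha_i)
A = 50.542 + 15.68
A = 66.22

66.22 sabins


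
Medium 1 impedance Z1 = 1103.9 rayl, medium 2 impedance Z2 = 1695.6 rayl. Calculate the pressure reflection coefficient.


Given values:
  Z1 = 1103.9 rayl, Z2 = 1695.6 rayl
Formula: R = (Z2 - Z1) / (Z2 + Z1)
Numerator: Z2 - Z1 = 1695.6 - 1103.9 = 591.7
Denominator: Z2 + Z1 = 1695.6 + 1103.9 = 2799.5
R = 591.7 / 2799.5 = 0.2114

0.2114


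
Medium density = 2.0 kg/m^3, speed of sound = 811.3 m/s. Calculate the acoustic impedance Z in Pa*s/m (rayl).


Given values:
  rho = 2.0 kg/m^3
  c = 811.3 m/s
Formula: Z = rho * c
Z = 2.0 * 811.3
Z = 1622.6

1622.6 rayl


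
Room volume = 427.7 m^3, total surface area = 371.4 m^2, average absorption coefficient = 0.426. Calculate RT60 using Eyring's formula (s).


Given values:
  V = 427.7 m^3, S = 371.4 m^2, alpha = 0.426
Formula: RT60 = 0.161 * V / (-S * ln(1 - alpha))
Compute ln(1 - 0.426) = ln(0.574) = -0.555126
Denominator: -371.4 * -0.555126 = 206.1738
Numerator: 0.161 * 427.7 = 68.8597
RT60 = 68.8597 / 206.1738 = 0.334

0.334 s


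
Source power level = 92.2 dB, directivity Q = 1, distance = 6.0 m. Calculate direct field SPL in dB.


Given values:
  Lw = 92.2 dB, Q = 1, r = 6.0 m
Formula: SPL = Lw + 10 * log10(Q / (4 * pi * r^2))
Compute 4 * pi * r^2 = 4 * pi * 6.0^2 = 452.3893
Compute Q / denom = 1 / 452.3893 = 0.00221049
Compute 10 * log10(0.00221049) = -26.5551
SPL = 92.2 + (-26.5551) = 65.64

65.64 dB


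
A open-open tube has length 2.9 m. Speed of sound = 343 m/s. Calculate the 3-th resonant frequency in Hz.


Given values:
  Tube type: open-open, L = 2.9 m, c = 343 m/s, n = 3
Formula: f_n = n * c / (2 * L)
Compute 2 * L = 2 * 2.9 = 5.8
f = 3 * 343 / 5.8
f = 177.41

177.41 Hz


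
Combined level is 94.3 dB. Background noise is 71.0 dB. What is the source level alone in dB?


Given values:
  L_total = 94.3 dB, L_bg = 71.0 dB
Formula: L_source = 10 * log10(10^(L_total/10) - 10^(L_bg/10))
Convert to linear:
  10^(94.3/10) = 2691534803.9269
  10^(71.0/10) = 12589254.1179
Difference: 2691534803.9269 - 12589254.1179 = 2678945549.809
L_source = 10 * log10(2678945549.809) = 94.28

94.28 dB


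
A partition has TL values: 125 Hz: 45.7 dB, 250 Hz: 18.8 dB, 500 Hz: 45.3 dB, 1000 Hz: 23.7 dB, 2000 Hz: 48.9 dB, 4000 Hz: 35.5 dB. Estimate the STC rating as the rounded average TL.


Given TL values at each frequency:
  125 Hz: 45.7 dB
  250 Hz: 18.8 dB
  500 Hz: 45.3 dB
  1000 Hz: 23.7 dB
  2000 Hz: 48.9 dB
  4000 Hz: 35.5 dB
Formula: STC ~ round(average of TL values)
Sum = 45.7 + 18.8 + 45.3 + 23.7 + 48.9 + 35.5 = 217.9
Average = 217.9 / 6 = 36.32
Rounded: 36

36


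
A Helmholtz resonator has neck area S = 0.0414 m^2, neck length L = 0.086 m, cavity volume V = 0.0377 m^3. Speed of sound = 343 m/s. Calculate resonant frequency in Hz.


Given values:
  S = 0.0414 m^2, L = 0.086 m, V = 0.0377 m^3, c = 343 m/s
Formula: f = (c / (2*pi)) * sqrt(S / (V * L))
Compute V * L = 0.0377 * 0.086 = 0.0032422
Compute S / (V * L) = 0.0414 / 0.0032422 = 12.7691
Compute sqrt(12.7691) = 3.573388
Compute c / (2*pi) = 343 / 6.283185 = 54.590148
f = 54.590148 * 3.573388 = 195.07

195.07 Hz


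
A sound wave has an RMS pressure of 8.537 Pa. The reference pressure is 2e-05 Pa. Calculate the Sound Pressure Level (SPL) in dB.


Given values:
  p = 8.537 Pa
  p_ref = 2e-05 Pa
Formula: SPL = 20 * log10(p / p_ref)
Compute ratio: p / p_ref = 8.537 / 2e-05 = 426850
Compute log10: log10(426850) = 5.630275
Multiply: SPL = 20 * 5.630275 = 112.61

112.61 dB


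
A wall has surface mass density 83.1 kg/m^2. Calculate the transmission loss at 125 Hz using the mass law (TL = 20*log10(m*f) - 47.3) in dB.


Given values:
  m = 83.1 kg/m^2, f = 125 Hz
Formula: TL = 20 * log10(m * f) - 47.3
Compute m * f = 83.1 * 125 = 10387.5
Compute log10(10387.5) = 4.016511
Compute 20 * 4.016511 = 80.3302
TL = 80.3302 - 47.3 = 33.03

33.03 dB


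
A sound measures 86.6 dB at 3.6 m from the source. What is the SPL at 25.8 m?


Given values:
  SPL1 = 86.6 dB, r1 = 3.6 m, r2 = 25.8 m
Formula: SPL2 = SPL1 - 20 * log10(r2 / r1)
Compute ratio: r2 / r1 = 25.8 / 3.6 = 7.1667
Compute log10: log10(7.1667) = 0.855319
Compute drop: 20 * 0.855319 = 17.1064
SPL2 = 86.6 - 17.1064 = 69.49

69.49 dB


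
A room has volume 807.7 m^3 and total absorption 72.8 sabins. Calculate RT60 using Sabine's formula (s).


Given values:
  V = 807.7 m^3
  A = 72.8 sabins
Formula: RT60 = 0.161 * V / A
Numerator: 0.161 * 807.7 = 130.0397
RT60 = 130.0397 / 72.8 = 1.786

1.786 s
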